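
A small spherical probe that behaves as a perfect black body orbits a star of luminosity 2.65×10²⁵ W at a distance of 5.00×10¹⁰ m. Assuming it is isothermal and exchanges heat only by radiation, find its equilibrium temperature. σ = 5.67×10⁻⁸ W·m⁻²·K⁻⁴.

First find the stellar flux at distance d: S = L/(4πd²) = 2.65×10²⁵/(4π·(5.00×10¹⁰)²) = 843.5 W/m².
For an isothermal sphere, absorbed (1−a)S·πr² = emitted σ·4πr²·T⁴, so T⁴ = (1−a)S/(4σ).
T⁴ = 1.00·843.5/(4·5.67×10⁻⁸) = 3.719×10⁹ K⁴.

T ≈ 247 K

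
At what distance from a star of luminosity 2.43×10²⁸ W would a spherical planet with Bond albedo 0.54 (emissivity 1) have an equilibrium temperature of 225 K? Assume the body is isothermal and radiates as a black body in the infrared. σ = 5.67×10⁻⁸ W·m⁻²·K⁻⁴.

d ≈ 1.24×10¹² m

For an isothermal black-emitting sphere, (1−a)S·πr² = σ·4πr²·T⁴ ⇒ S = 4σT⁴/(1−a).
S = 4·5.67×10⁻⁸·(225)⁴/0.460 = 1264 W/m².
Flux falls as S = L/(4πd²), so d = √(L/(4πS)) = √(2.43×10²⁸/(4π·1264)).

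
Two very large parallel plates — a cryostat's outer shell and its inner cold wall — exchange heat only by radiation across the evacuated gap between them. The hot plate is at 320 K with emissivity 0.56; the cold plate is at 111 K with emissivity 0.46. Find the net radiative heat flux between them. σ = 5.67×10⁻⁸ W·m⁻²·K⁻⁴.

q ≈ 198 W/m²

For two infinite grey parallel plates, q = σ(T₁⁴ − T₂⁴)/(1/ε₁ + 1/ε₂ − 1).
T₁⁴ − T₂⁴ = 1.049×10¹⁰ − 1.518×10⁸ = 1.033×10¹⁰ K⁴.
1/ε₁ + 1/ε₂ − 1 = 1.786 + 2.174 − 1 = 2.960.
q = 5.67×10⁻⁸ × 1.033×10¹⁰ / 2.960.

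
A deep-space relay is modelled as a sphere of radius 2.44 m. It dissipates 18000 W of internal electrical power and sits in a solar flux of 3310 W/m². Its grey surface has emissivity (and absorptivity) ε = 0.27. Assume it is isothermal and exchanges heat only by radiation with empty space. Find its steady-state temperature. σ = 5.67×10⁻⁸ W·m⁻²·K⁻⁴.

T ≈ 417 K

At steady state, absorbed solar power + internal power = radiated power.
Absorbed: α·S·A_cross = 0.27·3310·18.70 = 16720 W (cross-section πr²).
Total input = 16720 + 18000 = 34720 W.
Radiated: εσ·A_surf·T⁴ with A_surf = 4πr² = 74.82 m².
T⁴ = 34720/(0.27·5.67×10⁻⁸·74.82) = 3.031×10¹⁰ K⁴.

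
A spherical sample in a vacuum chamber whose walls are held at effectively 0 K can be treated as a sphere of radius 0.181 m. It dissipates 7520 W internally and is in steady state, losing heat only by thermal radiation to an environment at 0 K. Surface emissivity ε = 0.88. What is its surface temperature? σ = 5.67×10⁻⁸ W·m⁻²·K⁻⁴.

T ≈ 778 K

Steady state: internal power = radiated power, P = εσA T⁴.
Radiating area A = 4πr² = 0.4117 m².
T⁴ = P/(εσA) = 7520/(0.88·5.67×10⁻⁸·0.4117) = 3.661×10¹¹ K⁴.
T = (3.661×10¹¹)^(1/4).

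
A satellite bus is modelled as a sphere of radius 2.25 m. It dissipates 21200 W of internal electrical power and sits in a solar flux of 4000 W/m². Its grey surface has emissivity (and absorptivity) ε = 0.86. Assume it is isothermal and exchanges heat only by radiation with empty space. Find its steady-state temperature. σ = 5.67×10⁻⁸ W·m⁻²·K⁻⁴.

At steady state, absorbed solar power + internal power = radiated power.
Absorbed: α·S·A_cross = 0.86·4000·15.90 = 54710 W (cross-section πr²).
Total input = 54710 + 21200 = 75910 W.
Radiated: εσ·A_surf·T⁴ with A_surf = 4πr² = 63.62 m².
T⁴ = 75910/(0.86·5.67×10⁻⁸·63.62) = 2.447×10¹⁰ K⁴.

T ≈ 396 K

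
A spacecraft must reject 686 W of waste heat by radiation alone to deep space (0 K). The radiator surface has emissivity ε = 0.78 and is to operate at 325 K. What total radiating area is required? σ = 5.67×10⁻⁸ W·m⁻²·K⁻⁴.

A ≈ 1.39 m²

P = εσA T⁴ ⇒ A = P/(εσT⁴).
T⁴ = 1.116×10¹⁰ K⁴.
A = 686/(0.78 × 5.67×10⁻⁸ × 1.116×10¹⁰).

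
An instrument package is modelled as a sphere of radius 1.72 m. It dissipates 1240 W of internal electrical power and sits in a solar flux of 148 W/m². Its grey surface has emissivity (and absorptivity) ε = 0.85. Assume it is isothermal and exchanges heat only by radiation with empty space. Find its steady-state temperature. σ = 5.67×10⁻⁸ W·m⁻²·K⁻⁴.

At steady state, absorbed solar power + internal power = radiated power.
Absorbed: α·S·A_cross = 0.85·148·9.294 = 1169 W (cross-section πr²).
Total input = 1169 + 1240 = 2409 W.
Radiated: εσ·A_surf·T⁴ with A_surf = 4πr² = 37.18 m².
T⁴ = 2409/(0.85·5.67×10⁻⁸·37.18) = 1.345×10⁹ K⁴.

T ≈ 191 K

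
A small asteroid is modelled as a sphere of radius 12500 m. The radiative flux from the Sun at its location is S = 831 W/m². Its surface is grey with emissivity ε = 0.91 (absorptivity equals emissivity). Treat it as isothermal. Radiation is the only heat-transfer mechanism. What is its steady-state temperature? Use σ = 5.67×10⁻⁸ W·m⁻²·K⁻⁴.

At equilibrium, absorbed power = emitted power.
Absorbing cross-section = πr² = 4.909×10⁸ m²; emitting surface = 4πr² = 1.963×10⁹ m² (ratio 4).
εS·A_cross = εσ·A_surf·T⁴  ⇒  T⁴ = S/(4σ)   (ε cancels).
T⁴ = 831/(4·5.67×10⁻⁸) = 3.664×10⁹ K⁴.
T = (3.664×10⁹)^(1/4).

T ≈ 246 K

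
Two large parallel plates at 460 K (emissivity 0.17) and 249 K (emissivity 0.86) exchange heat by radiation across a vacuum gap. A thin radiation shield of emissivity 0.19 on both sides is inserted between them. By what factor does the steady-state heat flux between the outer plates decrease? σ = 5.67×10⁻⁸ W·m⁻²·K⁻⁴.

Without shield: q₀ = σΔ(T⁴)/(1/ε₁+1/ε₂−1) with denominator 6.045.
With shield the two gaps are in series; the resistances add: (1/ε₁+1/ε_s−1)+(1/ε_s+1/ε₂−1) = 10.15+5.426 = 15.57.
Heat-flux ratio q₀/q = 15.57/6.045.

factor ≈ 2.58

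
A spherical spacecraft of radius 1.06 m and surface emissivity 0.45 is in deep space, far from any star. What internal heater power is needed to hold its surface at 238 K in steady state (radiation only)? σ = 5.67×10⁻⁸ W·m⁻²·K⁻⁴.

P ≈ 1160 W

P = εσ·4πr²·T⁴.
4πr² = 14.12 m²; T⁴ = 3.209×10⁹ K⁴.
P = 0.45·5.67×10⁻⁸·14.12·3.209×10⁹.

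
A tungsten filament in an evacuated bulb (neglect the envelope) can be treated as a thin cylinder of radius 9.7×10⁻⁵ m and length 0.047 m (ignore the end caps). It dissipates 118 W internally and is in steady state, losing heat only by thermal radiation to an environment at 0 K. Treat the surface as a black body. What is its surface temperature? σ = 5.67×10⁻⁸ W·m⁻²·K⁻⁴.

Steady state: internal power = radiated power, P = εσA T⁴.
Radiating area A = 2πrL = 2.865×10⁻⁵ m².
T⁴ = P/(εσA) = 118/(1.0·5.67×10⁻⁸·2.865×10⁻⁵) = 7.265×10¹³ K⁴.
T = (7.265×10¹³)^(1/4).

T ≈ 2920 K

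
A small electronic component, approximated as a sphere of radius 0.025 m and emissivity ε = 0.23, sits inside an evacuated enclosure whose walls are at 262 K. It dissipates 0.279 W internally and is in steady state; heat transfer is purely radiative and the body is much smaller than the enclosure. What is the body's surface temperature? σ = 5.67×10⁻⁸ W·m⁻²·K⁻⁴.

For a small grey body in a large enclosure, net radiated power = εσA(T⁴ − T_w⁴).
Steady state: P = εσA(T⁴ − T_w⁴) with A = 4πr² = 0.007854 m².
T⁴ = P/(εσA) + T_w⁴ = 0.279/(0.23·5.67×10⁻⁸·0.007854) + (262)⁴
    = 2.724×10⁹ + 4.712×10⁹ = 7.436×10⁹ K⁴.

T ≈ 294 K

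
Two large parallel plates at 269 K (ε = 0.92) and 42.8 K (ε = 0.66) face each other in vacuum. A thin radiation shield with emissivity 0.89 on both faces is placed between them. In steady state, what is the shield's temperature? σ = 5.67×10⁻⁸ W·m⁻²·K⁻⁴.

T_s ≈ 234 K

In steady state the net flux on the hot side equals that on the cold side.
σ(T₁⁴−T_s⁴)/D₁ = σ(T_s⁴−T₂⁴)/D₂, with D₁ = 1/ε₁+1/ε_s−1 = 1.211, D₂ = 1/ε_s+1/ε₂−1 = 1.639.
Solve for T_s⁴: T_s⁴ = (D₂·T₁⁴ + D₁·T₂⁴)/(D₁+D₂) = 3.013×10⁹ K⁴.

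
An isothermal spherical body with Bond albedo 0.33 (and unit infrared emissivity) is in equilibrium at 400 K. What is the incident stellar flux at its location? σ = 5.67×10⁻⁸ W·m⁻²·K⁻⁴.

(1−a)S·πr² = σ·4πr²·T⁴ ⇒ S = 4σT⁴/(1−a).
S = 4·5.67×10⁻⁸·2.560×10¹⁰/0.670.

S ≈ 8670 W/m²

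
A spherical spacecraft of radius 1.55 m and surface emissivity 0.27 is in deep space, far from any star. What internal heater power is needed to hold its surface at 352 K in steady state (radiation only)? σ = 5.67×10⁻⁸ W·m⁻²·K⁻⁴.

P ≈ 7100 W

P = εσ·4πr²·T⁴.
4πr² = 30.19 m²; T⁴ = 1.535×10¹⁰ K⁴.
P = 0.27·5.67×10⁻⁸·30.19·1.535×10¹⁰.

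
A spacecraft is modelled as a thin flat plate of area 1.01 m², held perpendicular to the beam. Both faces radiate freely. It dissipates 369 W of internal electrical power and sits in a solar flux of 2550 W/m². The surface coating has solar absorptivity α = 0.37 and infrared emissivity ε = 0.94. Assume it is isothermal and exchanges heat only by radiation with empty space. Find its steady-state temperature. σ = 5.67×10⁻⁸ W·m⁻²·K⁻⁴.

T ≈ 333 K

At steady state, absorbed solar power + internal power = radiated power.
Absorbed: α·S·A_cross = 0.37·2550·1.010 = 952.9 W (cross-section A).
Total input = 952.9 + 369 = 1322 W.
Radiated: εσ·A_surf·T⁴ with A_surf = 2A = 2.020 m².
T⁴ = 1322/(0.94·5.67×10⁻⁸·2.020) = 1.228×10¹⁰ K⁴.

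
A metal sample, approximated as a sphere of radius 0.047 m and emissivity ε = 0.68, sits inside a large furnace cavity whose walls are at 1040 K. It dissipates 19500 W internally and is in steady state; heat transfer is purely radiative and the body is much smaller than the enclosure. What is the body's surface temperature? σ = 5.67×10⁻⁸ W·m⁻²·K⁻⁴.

For a small grey body in a large enclosure, net radiated power = εσA(T⁴ − T_w⁴).
Steady state: P = εσA(T⁴ − T_w⁴) with A = 4πr² = 0.02776 m².
T⁴ = P/(εσA) + T_w⁴ = 19500/(0.68·5.67×10⁻⁸·0.02776) + (1040)⁴
    = 1.822×10¹³ + 1.170×10¹² = 1.939×10¹³ K⁴.

T ≈ 2100 K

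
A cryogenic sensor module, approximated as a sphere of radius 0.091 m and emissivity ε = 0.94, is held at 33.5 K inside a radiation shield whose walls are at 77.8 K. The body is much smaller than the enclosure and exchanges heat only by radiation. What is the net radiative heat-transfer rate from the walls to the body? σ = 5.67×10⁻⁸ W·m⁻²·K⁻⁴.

P_net ≈ 0.196 W

For a small grey body in a large enclosure: P_net = εσA(T_body⁴ − T_wall⁴).
A = 4πr² = 0.1041 m²; T_body⁴ − T_wall⁴ = 1.259×10⁶ − 3.664×10⁷ = -3.538×10⁷ K⁴.
|P_net| = 0.94·5.67×10⁻⁸·0.1041·3.538×10⁷.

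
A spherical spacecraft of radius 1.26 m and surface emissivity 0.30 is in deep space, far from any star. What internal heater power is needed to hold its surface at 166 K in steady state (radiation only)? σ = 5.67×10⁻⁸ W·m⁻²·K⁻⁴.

P = εσ·4πr²·T⁴.
4πr² = 19.95 m²; T⁴ = 7.593×10⁸ K⁴.
P = 0.30·5.67×10⁻⁸·19.95·7.593×10⁸.

P ≈ 258 W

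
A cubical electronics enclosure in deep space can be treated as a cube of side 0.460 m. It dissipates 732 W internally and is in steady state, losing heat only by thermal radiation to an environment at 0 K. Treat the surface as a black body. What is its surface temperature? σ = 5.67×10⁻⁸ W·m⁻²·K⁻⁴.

T ≈ 318 K

Steady state: internal power = radiated power, P = εσA T⁴.
Radiating area A = 6L² = 1.270 m².
T⁴ = P/(εσA) = 732/(1.0·5.67×10⁻⁸·1.270) = 1.017×10¹⁰ K⁴.
T = (1.017×10¹⁰)^(1/4).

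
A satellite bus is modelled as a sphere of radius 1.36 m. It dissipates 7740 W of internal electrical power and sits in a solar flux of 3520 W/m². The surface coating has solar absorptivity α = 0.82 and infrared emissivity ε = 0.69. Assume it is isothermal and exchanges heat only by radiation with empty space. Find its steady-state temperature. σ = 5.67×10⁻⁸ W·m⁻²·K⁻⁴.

T ≈ 405 K

At steady state, absorbed solar power + internal power = radiated power.
Absorbed: α·S·A_cross = 0.82·3520·5.811 = 16770 W (cross-section πr²).
Total input = 16770 + 7740 = 24510 W.
Radiated: εσ·A_surf·T⁴ with A_surf = 4πr² = 23.24 m².
T⁴ = 24510/(0.69·5.67×10⁻⁸·23.24) = 2.696×10¹⁰ K⁴.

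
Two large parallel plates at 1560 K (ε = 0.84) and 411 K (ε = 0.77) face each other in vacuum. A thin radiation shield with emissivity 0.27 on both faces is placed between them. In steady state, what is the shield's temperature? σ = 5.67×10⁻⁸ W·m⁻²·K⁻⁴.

T_s ≈ 1320 K

In steady state the net flux on the hot side equals that on the cold side.
σ(T₁⁴−T_s⁴)/D₁ = σ(T_s⁴−T₂⁴)/D₂, with D₁ = 1/ε₁+1/ε_s−1 = 3.894, D₂ = 1/ε_s+1/ε₂−1 = 4.002.
Solve for T_s⁴: T_s⁴ = (D₂·T₁⁴ + D₁·T₂⁴)/(D₁+D₂) = 3.016×10¹² K⁴.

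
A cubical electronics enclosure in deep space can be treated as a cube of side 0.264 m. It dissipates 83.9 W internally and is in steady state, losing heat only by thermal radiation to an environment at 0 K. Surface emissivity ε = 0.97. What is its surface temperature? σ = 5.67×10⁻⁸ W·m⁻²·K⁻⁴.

Steady state: internal power = radiated power, P = εσA T⁴.
Radiating area A = 6L² = 0.4182 m².
T⁴ = P/(εσA) = 83.9/(0.97·5.67×10⁻⁸·0.4182) = 3.648×10⁹ K⁴.
T = (3.648×10⁹)^(1/4).

T ≈ 246 K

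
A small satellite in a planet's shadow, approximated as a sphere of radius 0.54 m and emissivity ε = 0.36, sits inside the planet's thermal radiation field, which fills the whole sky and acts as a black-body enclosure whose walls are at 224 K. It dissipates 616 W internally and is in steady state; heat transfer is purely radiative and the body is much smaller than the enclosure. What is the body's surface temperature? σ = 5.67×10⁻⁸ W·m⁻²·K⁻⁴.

T ≈ 322 K

For a small grey body in a large enclosure, net radiated power = εσA(T⁴ − T_w⁴).
Steady state: P = εσA(T⁴ − T_w⁴) with A = 4πr² = 3.664 m².
T⁴ = P/(εσA) + T_w⁴ = 616/(0.36·5.67×10⁻⁸·3.664) + (224)⁴
    = 8.236×10⁹ + 2.518×10⁹ = 1.075×10¹⁰ K⁴.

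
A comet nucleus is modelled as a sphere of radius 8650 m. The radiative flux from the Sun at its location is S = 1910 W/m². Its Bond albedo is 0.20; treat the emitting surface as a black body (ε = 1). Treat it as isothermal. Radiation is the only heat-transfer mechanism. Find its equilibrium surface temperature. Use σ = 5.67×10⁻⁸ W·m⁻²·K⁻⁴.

At equilibrium, absorbed power = emitted power.
Absorbing cross-section = πr² = 2.351×10⁸ m²; emitting surface = 4πr² = 9.402×10⁸ m² (ratio 4).
(1−a)S·A_cross = εσ·A_surf·T⁴  ⇒  T⁴ = (1−a)S/(4σ).
T⁴ = 0.800·1910/(4·5.67×10⁻⁸) = 6.737×10⁹ K⁴.
T = (6.737×10⁹)^(1/4).

T ≈ 286 K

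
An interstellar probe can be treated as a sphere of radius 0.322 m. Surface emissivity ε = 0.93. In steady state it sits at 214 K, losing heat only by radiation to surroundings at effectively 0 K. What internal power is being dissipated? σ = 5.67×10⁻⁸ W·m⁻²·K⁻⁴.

P ≈ 144 W

Steady state: P = εσA T⁴.
A = 4πr² = 1.303 m²; T⁴ = (214)⁴ = 2.097×10⁹ K⁴.
P = 0.93 × 5.67×10⁻⁸ × 1.303 × 2.097×10⁹.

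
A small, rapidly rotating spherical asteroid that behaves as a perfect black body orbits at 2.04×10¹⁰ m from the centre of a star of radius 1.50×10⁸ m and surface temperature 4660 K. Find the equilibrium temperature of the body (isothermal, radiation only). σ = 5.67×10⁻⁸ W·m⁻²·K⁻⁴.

The star's surface emits σT_*⁴; at distance d the flux is S = σT_*⁴(R_*/d)².
S = 5.67×10⁻⁸·(4660)⁴·(1.50×10⁸/2.04×10¹⁰)² = 1446 W/m².
For an isothermal sphere T⁴ = (1−a)S/(4σ) = 6.374×10⁹ K⁴.

T ≈ 283 K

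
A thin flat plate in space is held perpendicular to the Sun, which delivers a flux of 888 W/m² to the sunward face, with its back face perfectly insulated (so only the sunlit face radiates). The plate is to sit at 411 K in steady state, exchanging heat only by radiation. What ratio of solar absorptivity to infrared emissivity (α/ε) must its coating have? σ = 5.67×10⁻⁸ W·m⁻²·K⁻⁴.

α/ε ≈ 1.82

Balance: αS·A = εσ·1A·T⁴ ⇒ α/ε = σT⁴/S.
α/ε = 5.67×10⁻⁸·(411)⁴/888 = 5.67×10⁻⁸·2.853×10¹⁰/888.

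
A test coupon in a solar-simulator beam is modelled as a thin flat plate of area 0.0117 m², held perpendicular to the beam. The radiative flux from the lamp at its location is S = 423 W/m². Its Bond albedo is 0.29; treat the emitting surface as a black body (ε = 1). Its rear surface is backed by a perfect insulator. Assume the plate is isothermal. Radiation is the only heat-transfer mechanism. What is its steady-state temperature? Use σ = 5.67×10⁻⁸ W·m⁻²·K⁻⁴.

T ≈ 270 K

At equilibrium, absorbed power = emitted power.
Absorbing cross-section = A = 0.01170 m²; emitting surface = A = 0.01170 m² (ratio 1).
(1−a)S·A_cross = εσ·A_surf·T⁴  ⇒  T⁴ = (1−a)S/(1σ).
T⁴ = 0.710·423/(1·5.67×10⁻⁸) = 5.297×10⁹ K⁴.
T = (5.297×10⁹)^(1/4).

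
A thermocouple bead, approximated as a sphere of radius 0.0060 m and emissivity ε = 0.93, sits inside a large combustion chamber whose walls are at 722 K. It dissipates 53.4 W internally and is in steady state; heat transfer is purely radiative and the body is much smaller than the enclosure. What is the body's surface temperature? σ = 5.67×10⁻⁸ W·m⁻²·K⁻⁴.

T ≈ 1260 K

For a small grey body in a large enclosure, net radiated power = εσA(T⁴ − T_w⁴).
Steady state: P = εσA(T⁴ − T_w⁴) with A = 4πr² = 4.524×10⁻⁴ m².
T⁴ = P/(εσA) + T_w⁴ = 53.4/(0.93·5.67×10⁻⁸·4.524×10⁻⁴) + (722)⁴
    = 2.239×10¹² + 2.717×10¹¹ = 2.510×10¹² K⁴.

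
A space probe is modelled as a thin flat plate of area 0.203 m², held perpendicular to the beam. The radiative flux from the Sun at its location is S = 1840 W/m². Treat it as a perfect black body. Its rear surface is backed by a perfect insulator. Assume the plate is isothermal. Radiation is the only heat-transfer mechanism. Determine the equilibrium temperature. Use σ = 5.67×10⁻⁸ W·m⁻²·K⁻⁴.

T ≈ 424 K

At equilibrium, absorbed power = emitted power.
Absorbing cross-section = A = 0.2030 m²; emitting surface = A = 0.2030 m² (ratio 1).
S·A_cross = εσ·A_surf·T⁴  ⇒  T⁴ = S/(1σ).
T⁴ = 1.00·1840/(1·5.67×10⁻⁸) = 3.245×10¹⁰ K⁴.
T = (3.245×10¹⁰)^(1/4).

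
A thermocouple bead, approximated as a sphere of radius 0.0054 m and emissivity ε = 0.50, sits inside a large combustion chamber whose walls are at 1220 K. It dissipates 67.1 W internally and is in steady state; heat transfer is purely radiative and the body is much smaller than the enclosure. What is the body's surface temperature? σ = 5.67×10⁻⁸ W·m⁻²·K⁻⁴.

For a small grey body in a large enclosure, net radiated power = εσA(T⁴ − T_w⁴).
Steady state: P = εσA(T⁴ − T_w⁴) with A = 4πr² = 3.664×10⁻⁴ m².
T⁴ = P/(εσA) + T_w⁴ = 67.1/(0.50·5.67×10⁻⁸·3.664×10⁻⁴) + (1220)⁴
    = 6.459×10¹² + 2.215×10¹² = 8.674×10¹² K⁴.

T ≈ 1720 K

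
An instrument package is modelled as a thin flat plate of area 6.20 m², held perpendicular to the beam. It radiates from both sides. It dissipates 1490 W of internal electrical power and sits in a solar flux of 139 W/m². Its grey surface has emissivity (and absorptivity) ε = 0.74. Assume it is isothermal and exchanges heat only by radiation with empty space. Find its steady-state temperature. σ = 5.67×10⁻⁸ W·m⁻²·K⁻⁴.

T ≈ 253 K

At steady state, absorbed solar power + internal power = radiated power.
Absorbed: α·S·A_cross = 0.74·139·6.200 = 637.7 W (cross-section A).
Total input = 637.7 + 1490 = 2128 W.
Radiated: εσ·A_surf·T⁴ with A_surf = 2A = 12.40 m².
T⁴ = 2128/(0.74·5.67×10⁻⁸·12.40) = 4.090×10⁹ K⁴.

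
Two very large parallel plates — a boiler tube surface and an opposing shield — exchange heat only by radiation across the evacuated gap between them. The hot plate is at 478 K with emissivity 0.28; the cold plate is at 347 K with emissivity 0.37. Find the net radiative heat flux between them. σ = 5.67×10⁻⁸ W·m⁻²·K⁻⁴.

For two infinite grey parallel plates, q = σ(T₁⁴ − T₂⁴)/(1/ε₁ + 1/ε₂ − 1).
T₁⁴ − T₂⁴ = 5.220×10¹⁰ − 1.450×10¹⁰ = 3.771×10¹⁰ K⁴.
1/ε₁ + 1/ε₂ − 1 = 3.571 + 2.703 − 1 = 5.274.
q = 5.67×10⁻⁸ × 3.771×10¹⁰ / 5.274.

q ≈ 405 W/m²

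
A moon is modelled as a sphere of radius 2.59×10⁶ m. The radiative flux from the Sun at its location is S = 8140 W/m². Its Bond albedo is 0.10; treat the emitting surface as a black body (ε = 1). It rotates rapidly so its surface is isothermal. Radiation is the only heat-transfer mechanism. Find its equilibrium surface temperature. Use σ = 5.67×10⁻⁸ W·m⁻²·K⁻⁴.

T ≈ 424 K

At equilibrium, absorbed power = emitted power.
Absorbing cross-section = πr² = 2.107×10¹³ m²; emitting surface = 4πr² = 8.430×10¹³ m² (ratio 4).
(1−a)S·A_cross = εσ·A_surf·T⁴  ⇒  T⁴ = (1−a)S/(4σ).
T⁴ = 0.900·8140/(4·5.67×10⁻⁸) = 3.230×10¹⁰ K⁴.
T = (3.230×10¹⁰)^(1/4).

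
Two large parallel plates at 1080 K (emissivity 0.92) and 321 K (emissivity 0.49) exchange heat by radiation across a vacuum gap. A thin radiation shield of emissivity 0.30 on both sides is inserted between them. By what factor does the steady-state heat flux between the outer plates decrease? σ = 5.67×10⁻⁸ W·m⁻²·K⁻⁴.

Without shield: q₀ = σΔ(T⁴)/(1/ε₁+1/ε₂−1) with denominator 2.128.
With shield the two gaps are in series; the resistances add: (1/ε₁+1/ε_s−1)+(1/ε_s+1/ε₂−1) = 3.420+4.374 = 7.794.
Heat-flux ratio q₀/q = 7.794/2.128.

factor ≈ 3.66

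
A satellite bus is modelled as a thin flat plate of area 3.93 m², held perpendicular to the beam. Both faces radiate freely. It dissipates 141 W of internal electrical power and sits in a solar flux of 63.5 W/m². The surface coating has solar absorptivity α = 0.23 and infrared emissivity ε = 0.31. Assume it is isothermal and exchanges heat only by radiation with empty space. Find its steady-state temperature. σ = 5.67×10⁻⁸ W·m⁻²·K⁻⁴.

T ≈ 195 K

At steady state, absorbed solar power + internal power = radiated power.
Absorbed: α·S·A_cross = 0.23·63.5·3.930 = 57.40 W (cross-section A).
Total input = 57.40 + 141 = 198.4 W.
Radiated: εσ·A_surf·T⁴ with A_surf = 2A = 7.860 m².
T⁴ = 198.4/(0.31·5.67×10⁻⁸·7.860) = 1.436×10⁹ K⁴.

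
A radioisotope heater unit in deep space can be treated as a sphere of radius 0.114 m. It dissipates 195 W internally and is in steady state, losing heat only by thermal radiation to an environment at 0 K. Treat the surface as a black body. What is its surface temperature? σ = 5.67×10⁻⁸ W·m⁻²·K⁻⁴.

T ≈ 381 K

Steady state: internal power = radiated power, P = εσA T⁴.
Radiating area A = 4πr² = 0.1633 m².
T⁴ = P/(εσA) = 195/(1.0·5.67×10⁻⁸·0.1633) = 2.106×10¹⁰ K⁴.
T = (2.106×10¹⁰)^(1/4).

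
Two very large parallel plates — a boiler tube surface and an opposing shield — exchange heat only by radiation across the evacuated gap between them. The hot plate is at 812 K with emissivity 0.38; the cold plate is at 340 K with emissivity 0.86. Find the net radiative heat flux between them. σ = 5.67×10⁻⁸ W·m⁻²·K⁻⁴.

For two infinite grey parallel plates, q = σ(T₁⁴ − T₂⁴)/(1/ε₁ + 1/ε₂ − 1).
T₁⁴ − T₂⁴ = 4.347×10¹¹ − 1.336×10¹⁰ = 4.214×10¹¹ K⁴.
1/ε₁ + 1/ε₂ − 1 = 2.632 + 1.163 − 1 = 2.794.
q = 5.67×10⁻⁸ × 4.214×10¹¹ / 2.794.

q ≈ 8550 W/m²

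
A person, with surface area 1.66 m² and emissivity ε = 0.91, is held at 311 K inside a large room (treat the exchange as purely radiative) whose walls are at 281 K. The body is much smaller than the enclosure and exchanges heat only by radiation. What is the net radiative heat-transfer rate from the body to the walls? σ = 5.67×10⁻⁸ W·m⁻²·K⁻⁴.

For a small grey body in a large enclosure: P_net = εσA(T_body⁴ − T_wall⁴).
A = 1.66 m²; T_body⁴ − T_wall⁴ = 9.355×10⁹ − 6.235×10⁹ = 3.120×10⁹ K⁴.
|P_net| = 0.91·5.67×10⁻⁸·1.660·3.120×10⁹.

P_net ≈ 267 W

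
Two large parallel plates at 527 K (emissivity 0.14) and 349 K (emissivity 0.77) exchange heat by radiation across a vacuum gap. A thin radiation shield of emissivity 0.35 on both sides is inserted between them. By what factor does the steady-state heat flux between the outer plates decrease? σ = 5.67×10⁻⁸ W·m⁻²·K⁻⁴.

Without shield: q₀ = σΔ(T⁴)/(1/ε₁+1/ε₂−1) with denominator 7.442.
With shield the two gaps are in series; the resistances add: (1/ε₁+1/ε_s−1)+(1/ε_s+1/ε₂−1) = 9.000+3.156 = 12.16.
Heat-flux ratio q₀/q = 12.16/7.442.

factor ≈ 1.63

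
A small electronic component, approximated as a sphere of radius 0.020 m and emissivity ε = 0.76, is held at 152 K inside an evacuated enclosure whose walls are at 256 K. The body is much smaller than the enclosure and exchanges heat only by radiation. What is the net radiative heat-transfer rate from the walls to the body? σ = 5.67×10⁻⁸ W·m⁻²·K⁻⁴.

P_net ≈ 0.815 W

For a small grey body in a large enclosure: P_net = εσA(T_body⁴ − T_wall⁴).
A = 4πr² = 0.005027 m²; T_body⁴ − T_wall⁴ = 5.338×10⁸ − 4.295×10⁹ = -3.761×10⁹ K⁴.
|P_net| = 0.76·5.67×10⁻⁸·0.005027·3.761×10⁹.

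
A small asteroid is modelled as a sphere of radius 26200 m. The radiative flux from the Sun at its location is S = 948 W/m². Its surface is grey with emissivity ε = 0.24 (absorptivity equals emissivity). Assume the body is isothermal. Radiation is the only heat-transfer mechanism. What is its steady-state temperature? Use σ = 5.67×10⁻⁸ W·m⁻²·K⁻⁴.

T ≈ 254 K

At equilibrium, absorbed power = emitted power.
Absorbing cross-section = πr² = 2.157×10⁹ m²; emitting surface = 4πr² = 8.626×10⁹ m² (ratio 4).
εS·A_cross = εσ·A_surf·T⁴  ⇒  T⁴ = S/(4σ)   (ε cancels).
T⁴ = 948/(4·5.67×10⁻⁸) = 4.180×10⁹ K⁴.
T = (4.180×10⁹)^(1/4).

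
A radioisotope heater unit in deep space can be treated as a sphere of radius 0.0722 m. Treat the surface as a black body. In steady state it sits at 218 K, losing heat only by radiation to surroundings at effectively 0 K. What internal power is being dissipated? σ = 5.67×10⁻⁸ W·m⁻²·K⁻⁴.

Steady state: P = εσA T⁴.
A = 4πr² = 0.06551 m²; T⁴ = (218)⁴ = 2.259×10⁹ K⁴.
P = 1.0 × 5.67×10⁻⁸ × 0.06551 × 2.259×10⁹.

P ≈ 8.39 W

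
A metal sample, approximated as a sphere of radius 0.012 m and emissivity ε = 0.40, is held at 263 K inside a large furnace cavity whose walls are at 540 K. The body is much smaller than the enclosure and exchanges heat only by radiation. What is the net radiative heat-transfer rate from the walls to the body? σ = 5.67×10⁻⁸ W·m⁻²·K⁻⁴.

P_net ≈ 3.29 W

For a small grey body in a large enclosure: P_net = εσA(T_body⁴ − T_wall⁴).
A = 4πr² = 0.001810 m²; T_body⁴ − T_wall⁴ = 4.784×10⁹ − 8.503×10¹⁰ = -8.025×10¹⁰ K⁴.
|P_net| = 0.40·5.67×10⁻⁸·0.001810·8.025×10¹⁰.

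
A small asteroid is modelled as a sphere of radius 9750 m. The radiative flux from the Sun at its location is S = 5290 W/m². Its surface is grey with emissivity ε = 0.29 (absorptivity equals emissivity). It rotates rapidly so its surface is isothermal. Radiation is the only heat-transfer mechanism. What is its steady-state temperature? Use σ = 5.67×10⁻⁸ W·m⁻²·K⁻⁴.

T ≈ 391 K

At equilibrium, absorbed power = emitted power.
Absorbing cross-section = πr² = 2.986×10⁸ m²; emitting surface = 4πr² = 1.195×10⁹ m² (ratio 4).
εS·A_cross = εσ·A_surf·T⁴  ⇒  T⁴ = S/(4σ)   (ε cancels).
T⁴ = 5290/(4·5.67×10⁻⁸) = 2.332×10¹⁰ K⁴.
T = (2.332×10¹⁰)^(1/4).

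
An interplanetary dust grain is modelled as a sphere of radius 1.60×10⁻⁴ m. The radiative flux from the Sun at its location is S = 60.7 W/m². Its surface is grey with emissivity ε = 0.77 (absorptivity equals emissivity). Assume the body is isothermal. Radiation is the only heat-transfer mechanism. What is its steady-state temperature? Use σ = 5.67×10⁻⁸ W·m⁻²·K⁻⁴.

At equilibrium, absorbed power = emitted power.
Absorbing cross-section = πr² = 8.042×10⁻⁸ m²; emitting surface = 4πr² = 3.217×10⁻⁷ m² (ratio 4).
εS·A_cross = εσ·A_surf·T⁴  ⇒  T⁴ = S/(4σ)   (ε cancels).
T⁴ = 60.7/(4·5.67×10⁻⁸) = 2.676×10⁸ K⁴.
T = (2.676×10⁸)^(1/4).

T ≈ 128 K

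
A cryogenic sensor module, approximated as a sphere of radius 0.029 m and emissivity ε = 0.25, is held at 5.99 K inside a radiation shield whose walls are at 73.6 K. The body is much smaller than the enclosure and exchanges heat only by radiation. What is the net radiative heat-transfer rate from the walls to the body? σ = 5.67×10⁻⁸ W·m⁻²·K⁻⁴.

P_net ≈ 0.00440 W

For a small grey body in a large enclosure: P_net = εσA(T_body⁴ − T_wall⁴).
A = 4πr² = 0.01057 m²; T_body⁴ − T_wall⁴ = 1287 − 2.934×10⁷ = -2.934×10⁷ K⁴.
|P_net| = 0.25·5.67×10⁻⁸·0.01057·2.934×10⁷.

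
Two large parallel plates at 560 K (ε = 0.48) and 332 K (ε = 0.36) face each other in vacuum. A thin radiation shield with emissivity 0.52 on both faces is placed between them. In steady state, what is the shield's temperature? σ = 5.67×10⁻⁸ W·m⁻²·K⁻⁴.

T_s ≈ 494 K

In steady state the net flux on the hot side equals that on the cold side.
σ(T₁⁴−T_s⁴)/D₁ = σ(T_s⁴−T₂⁴)/D₂, with D₁ = 1/ε₁+1/ε_s−1 = 3.006, D₂ = 1/ε_s+1/ε₂−1 = 3.701.
Solve for T_s⁴: T_s⁴ = (D₂·T₁⁴ + D₁·T₂⁴)/(D₁+D₂) = 5.971×10¹⁰ K⁴.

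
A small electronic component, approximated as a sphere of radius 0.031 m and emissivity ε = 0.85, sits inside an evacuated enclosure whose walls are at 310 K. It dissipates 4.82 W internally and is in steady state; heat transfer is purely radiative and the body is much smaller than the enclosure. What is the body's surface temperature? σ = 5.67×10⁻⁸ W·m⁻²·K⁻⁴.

T ≈ 364 K

For a small grey body in a large enclosure, net radiated power = εσA(T⁴ − T_w⁴).
Steady state: P = εσA(T⁴ − T_w⁴) with A = 4πr² = 0.01208 m².
T⁴ = P/(εσA) + T_w⁴ = 4.82/(0.85·5.67×10⁻⁸·0.01208) + (310)⁴
    = 8.282×10⁹ + 9.235×10⁹ = 1.752×10¹⁰ K⁴.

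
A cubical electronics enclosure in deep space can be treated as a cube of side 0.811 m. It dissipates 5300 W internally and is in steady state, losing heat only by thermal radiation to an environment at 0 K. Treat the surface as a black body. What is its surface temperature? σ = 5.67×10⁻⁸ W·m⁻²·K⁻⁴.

Steady state: internal power = radiated power, P = εσA T⁴.
Radiating area A = 6L² = 3.946 m².
T⁴ = P/(εσA) = 5300/(1.0·5.67×10⁻⁸·3.946) = 2.369×10¹⁰ K⁴.
T = (2.369×10¹⁰)^(1/4).

T ≈ 392 K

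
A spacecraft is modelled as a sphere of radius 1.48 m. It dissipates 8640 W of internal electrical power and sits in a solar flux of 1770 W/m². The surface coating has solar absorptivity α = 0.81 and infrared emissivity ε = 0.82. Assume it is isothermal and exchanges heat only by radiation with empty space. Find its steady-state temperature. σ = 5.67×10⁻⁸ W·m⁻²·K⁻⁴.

T ≈ 347 K

At steady state, absorbed solar power + internal power = radiated power.
Absorbed: α·S·A_cross = 0.81·1770·6.881 = 9866 W (cross-section πr²).
Total input = 9866 + 8640 = 18510 W.
Radiated: εσ·A_surf·T⁴ with A_surf = 4πr² = 27.53 m².
T⁴ = 18510/(0.82·5.67×10⁻⁸·27.53) = 1.446×10¹⁰ K⁴.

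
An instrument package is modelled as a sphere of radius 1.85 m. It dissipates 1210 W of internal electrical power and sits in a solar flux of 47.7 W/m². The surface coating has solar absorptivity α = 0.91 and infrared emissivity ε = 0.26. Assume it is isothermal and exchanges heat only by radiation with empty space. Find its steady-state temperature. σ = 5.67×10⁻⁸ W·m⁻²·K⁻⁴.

T ≈ 227 K

At steady state, absorbed solar power + internal power = radiated power.
Absorbed: α·S·A_cross = 0.91·47.7·10.75 = 466.7 W (cross-section πr²).
Total input = 466.7 + 1210 = 1677 W.
Radiated: εσ·A_surf·T⁴ with A_surf = 4πr² = 43.01 m².
T⁴ = 1677/(0.26·5.67×10⁻⁸·43.01) = 2.645×10⁹ K⁴.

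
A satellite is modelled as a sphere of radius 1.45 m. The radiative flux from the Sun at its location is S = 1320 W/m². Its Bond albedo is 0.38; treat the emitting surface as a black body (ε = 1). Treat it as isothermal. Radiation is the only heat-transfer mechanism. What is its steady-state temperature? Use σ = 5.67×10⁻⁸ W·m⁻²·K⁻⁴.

At equilibrium, absorbed power = emitted power.
Absorbing cross-section = πr² = 6.605 m²; emitting surface = 4πr² = 26.42 m² (ratio 4).
(1−a)S·A_cross = εσ·A_surf·T⁴  ⇒  T⁴ = (1−a)S/(4σ).
T⁴ = 0.620·1320/(4·5.67×10⁻⁸) = 3.608×10⁹ K⁴.
T = (3.608×10⁹)^(1/4).

T ≈ 245 K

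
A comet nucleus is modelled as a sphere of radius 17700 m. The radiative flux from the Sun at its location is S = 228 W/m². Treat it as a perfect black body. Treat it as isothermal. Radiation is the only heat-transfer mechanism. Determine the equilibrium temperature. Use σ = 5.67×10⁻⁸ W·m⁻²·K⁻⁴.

At equilibrium, absorbed power = emitted power.
Absorbing cross-section = πr² = 9.842×10⁸ m²; emitting surface = 4πr² = 3.937×10⁹ m² (ratio 4).
S·A_cross = εσ·A_surf·T⁴  ⇒  T⁴ = S/(4σ).
T⁴ = 1.00·228/(4·5.67×10⁻⁸) = 1.005×10⁹ K⁴.
T = (1.005×10⁹)^(1/4).

T ≈ 178 K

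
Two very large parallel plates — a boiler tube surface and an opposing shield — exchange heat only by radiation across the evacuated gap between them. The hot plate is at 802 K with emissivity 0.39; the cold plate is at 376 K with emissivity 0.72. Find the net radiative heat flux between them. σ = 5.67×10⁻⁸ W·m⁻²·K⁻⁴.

q ≈ 7560 W/m²

For two infinite grey parallel plates, q = σ(T₁⁴ − T₂⁴)/(1/ε₁ + 1/ε₂ − 1).
T₁⁴ − T₂⁴ = 4.137×10¹¹ − 1.999×10¹⁰ = 3.937×10¹¹ K⁴.
1/ε₁ + 1/ε₂ − 1 = 2.564 + 1.389 − 1 = 2.953.
q = 5.67×10⁻⁸ × 3.937×10¹¹ / 2.953.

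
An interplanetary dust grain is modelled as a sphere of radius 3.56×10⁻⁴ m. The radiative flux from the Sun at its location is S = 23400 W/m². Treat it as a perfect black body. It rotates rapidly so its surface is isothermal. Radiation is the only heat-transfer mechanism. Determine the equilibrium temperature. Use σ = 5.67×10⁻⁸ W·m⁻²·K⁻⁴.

At equilibrium, absorbed power = emitted power.
Absorbing cross-section = πr² = 3.982×10⁻⁷ m²; emitting surface = 4πr² = 1.593×10⁻⁶ m² (ratio 4).
S·A_cross = εσ·A_surf·T⁴  ⇒  T⁴ = S/(4σ).
T⁴ = 1.00·23400/(4·5.67×10⁻⁸) = 1.032×10¹¹ K⁴.
T = (1.032×10¹¹)^(1/4).

T ≈ 567 K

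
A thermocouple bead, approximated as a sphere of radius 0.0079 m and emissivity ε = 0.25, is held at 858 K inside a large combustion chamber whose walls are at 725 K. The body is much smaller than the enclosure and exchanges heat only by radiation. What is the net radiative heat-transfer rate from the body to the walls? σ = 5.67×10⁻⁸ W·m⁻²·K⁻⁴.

P_net ≈ 2.95 W

For a small grey body in a large enclosure: P_net = εσA(T_body⁴ − T_wall⁴).
A = 4πr² = 7.843×10⁻⁴ m²; T_body⁴ − T_wall⁴ = 5.419×10¹¹ − 2.763×10¹¹ = 2.657×10¹¹ K⁴.
|P_net| = 0.25·5.67×10⁻⁸·7.843×10⁻⁴·2.657×10¹¹.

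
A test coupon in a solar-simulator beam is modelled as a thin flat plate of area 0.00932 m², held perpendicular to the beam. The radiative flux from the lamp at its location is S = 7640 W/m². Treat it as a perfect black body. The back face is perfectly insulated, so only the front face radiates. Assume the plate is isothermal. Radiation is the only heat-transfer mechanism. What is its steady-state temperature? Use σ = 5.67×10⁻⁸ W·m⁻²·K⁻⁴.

At equilibrium, absorbed power = emitted power.
Absorbing cross-section = A = 0.009320 m²; emitting surface = A = 0.009320 m² (ratio 1).
S·A_cross = εσ·A_surf·T⁴  ⇒  T⁴ = S/(1σ).
T⁴ = 1.00·7640/(1·5.67×10⁻⁸) = 1.347×10¹¹ K⁴.
T = (1.347×10¹¹)^(1/4).

T ≈ 606 K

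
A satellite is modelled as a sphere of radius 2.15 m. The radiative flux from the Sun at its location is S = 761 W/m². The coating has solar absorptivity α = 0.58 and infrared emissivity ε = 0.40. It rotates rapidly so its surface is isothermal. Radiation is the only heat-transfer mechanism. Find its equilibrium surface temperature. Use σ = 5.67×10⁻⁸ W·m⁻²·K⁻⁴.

At equilibrium, absorbed power = emitted power.
Absorbing cross-section = πr² = 14.52 m²; emitting surface = 4πr² = 58.09 m² (ratio 4).
αS·A_cross = εσ·A_surf·T⁴  ⇒  T⁴ = αS/(ε·4σ).
T⁴ = 0.580·761/(0.40·4·5.67×10⁻⁸) = 4.865×10⁹ K⁴.
T = (4.865×10⁹)^(1/4).

T ≈ 264 K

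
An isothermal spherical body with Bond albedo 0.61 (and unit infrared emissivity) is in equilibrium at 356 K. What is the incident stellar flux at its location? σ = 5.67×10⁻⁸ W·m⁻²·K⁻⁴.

(1−a)S·πr² = σ·4πr²·T⁴ ⇒ S = 4σT⁴/(1−a).
S = 4·5.67×10⁻⁸·1.606×10¹⁰/0.390.

S ≈ 9340 W/m²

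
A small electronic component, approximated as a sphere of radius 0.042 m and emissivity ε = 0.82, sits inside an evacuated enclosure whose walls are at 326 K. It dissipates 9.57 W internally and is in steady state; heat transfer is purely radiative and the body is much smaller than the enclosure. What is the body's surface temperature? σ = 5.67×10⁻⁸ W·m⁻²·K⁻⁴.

For a small grey body in a large enclosure, net radiated power = εσA(T⁴ − T_w⁴).
Steady state: P = εσA(T⁴ − T_w⁴) with A = 4πr² = 0.02217 m².
T⁴ = P/(εσA) + T_w⁴ = 9.57/(0.82·5.67×10⁻⁸·0.02217) + (326)⁴
    = 9.286×10⁹ + 1.129×10¹⁰ = 2.058×10¹⁰ K⁴.

T ≈ 379 K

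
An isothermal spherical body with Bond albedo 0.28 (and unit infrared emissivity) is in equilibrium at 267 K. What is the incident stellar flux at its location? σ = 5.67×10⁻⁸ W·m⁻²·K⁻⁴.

(1−a)S·πr² = σ·4πr²·T⁴ ⇒ S = 4σT⁴/(1−a).
S = 4·5.67×10⁻⁸·5.082×10⁹/0.720.

S ≈ 1600 W/m²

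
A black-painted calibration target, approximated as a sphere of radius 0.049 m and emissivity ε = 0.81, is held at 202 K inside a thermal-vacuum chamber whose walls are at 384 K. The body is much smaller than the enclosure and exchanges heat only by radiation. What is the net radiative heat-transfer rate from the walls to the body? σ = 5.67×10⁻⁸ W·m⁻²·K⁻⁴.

P_net ≈ 27.8 W

For a small grey body in a large enclosure: P_net = εσA(T_body⁴ − T_wall⁴).
A = 4πr² = 0.03017 m²; T_body⁴ − T_wall⁴ = 1.665×10⁹ − 2.174×10¹⁰ = -2.008×10¹⁰ K⁴.
|P_net| = 0.81·5.67×10⁻⁸·0.03017·2.008×10¹⁰.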